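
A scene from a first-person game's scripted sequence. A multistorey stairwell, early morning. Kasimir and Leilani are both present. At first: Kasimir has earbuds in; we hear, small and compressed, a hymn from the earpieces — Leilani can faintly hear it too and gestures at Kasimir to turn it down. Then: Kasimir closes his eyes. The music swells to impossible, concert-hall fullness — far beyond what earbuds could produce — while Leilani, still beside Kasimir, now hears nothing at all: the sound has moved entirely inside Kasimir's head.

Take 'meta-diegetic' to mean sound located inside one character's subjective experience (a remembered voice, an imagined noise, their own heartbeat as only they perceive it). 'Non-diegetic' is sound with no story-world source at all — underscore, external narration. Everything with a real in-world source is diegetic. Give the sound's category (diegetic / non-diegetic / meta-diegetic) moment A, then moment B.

diegetic, meta-diegetic

Moment A: the earbuds are a physical source both characters can hear → diegetic.
Moment B: the music now exists only as Kasimir's subjective experience; Leilani can no longer hear it → meta-diegetic.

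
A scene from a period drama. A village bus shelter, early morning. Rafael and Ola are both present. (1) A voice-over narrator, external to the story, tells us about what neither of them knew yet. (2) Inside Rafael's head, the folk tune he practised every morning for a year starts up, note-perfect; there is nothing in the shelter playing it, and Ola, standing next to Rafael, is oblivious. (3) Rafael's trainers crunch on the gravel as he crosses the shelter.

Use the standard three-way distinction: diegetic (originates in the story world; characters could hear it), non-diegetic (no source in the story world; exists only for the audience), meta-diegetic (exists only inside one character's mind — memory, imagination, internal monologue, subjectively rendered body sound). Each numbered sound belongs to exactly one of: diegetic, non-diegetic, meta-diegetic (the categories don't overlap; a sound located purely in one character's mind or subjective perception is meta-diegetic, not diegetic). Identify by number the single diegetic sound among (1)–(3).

(1) the narrator exists outside the story world, addressing only the audience → non-diegetic.
Sound (2): remembered music, private to Rafael — Ola is oblivious because it isn't in the room, so meta-diegetic.
(3) it's the physical sound of Rafael moving in the space → diegetic.
Only (3) is diegetic.

3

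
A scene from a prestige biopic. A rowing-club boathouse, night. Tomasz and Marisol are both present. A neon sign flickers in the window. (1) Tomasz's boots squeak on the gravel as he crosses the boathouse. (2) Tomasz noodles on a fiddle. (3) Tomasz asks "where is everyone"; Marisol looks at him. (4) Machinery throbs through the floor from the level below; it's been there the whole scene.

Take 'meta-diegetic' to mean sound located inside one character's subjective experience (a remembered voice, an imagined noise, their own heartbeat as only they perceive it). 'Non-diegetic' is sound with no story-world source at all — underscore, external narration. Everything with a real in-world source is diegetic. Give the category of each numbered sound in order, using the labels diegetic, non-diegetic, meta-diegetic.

Sound (1): Tomasz's footsteps are produced in the story world, so diegetic.
(2) Tomasz is producing the music live, in the story world → diegetic.
(3) is diegetic: Tomasz is a character speaking aloud in the scene.
(4) ambient/room sound belonging to the story's physical space → diegetic.

diegetic, diegetic, diegetic, diegetic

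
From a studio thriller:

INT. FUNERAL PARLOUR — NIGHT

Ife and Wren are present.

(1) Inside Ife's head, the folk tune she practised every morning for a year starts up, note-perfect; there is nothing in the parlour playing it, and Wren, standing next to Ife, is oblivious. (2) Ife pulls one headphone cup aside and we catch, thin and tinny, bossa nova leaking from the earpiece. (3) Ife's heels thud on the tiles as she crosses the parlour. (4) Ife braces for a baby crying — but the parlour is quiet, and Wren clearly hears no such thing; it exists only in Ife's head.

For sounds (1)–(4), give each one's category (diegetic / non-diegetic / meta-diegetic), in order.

meta-diegetic, diegetic, diegetic, meta-diegetic

(1) remembered music, private to Ife — Wren is oblivious because it isn't in the room → meta-diegetic.
(2) is diegetic: it's leaking from a physical pair of headphones in the scene.
Sound (3): a character's body making contact with the set — an in-world sound, so diegetic.
Sound (4): Ife alone 'hears' it — an imagined sound, not present in the space, so meta-diegetic.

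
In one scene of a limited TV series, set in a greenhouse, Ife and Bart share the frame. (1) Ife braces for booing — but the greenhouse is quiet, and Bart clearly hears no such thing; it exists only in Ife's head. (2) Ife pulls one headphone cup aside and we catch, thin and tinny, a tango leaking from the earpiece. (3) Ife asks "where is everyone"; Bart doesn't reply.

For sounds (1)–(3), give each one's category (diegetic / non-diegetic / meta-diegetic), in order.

meta-diegetic, diegetic, diegetic

(1) is meta-diegetic: Ife alone 'hears' it — an imagined sound, not present in the space.
(2) the headphones are an on-screen source → diegetic.
Sound (3): Ife is a character speaking aloud in the scene, so diegetic.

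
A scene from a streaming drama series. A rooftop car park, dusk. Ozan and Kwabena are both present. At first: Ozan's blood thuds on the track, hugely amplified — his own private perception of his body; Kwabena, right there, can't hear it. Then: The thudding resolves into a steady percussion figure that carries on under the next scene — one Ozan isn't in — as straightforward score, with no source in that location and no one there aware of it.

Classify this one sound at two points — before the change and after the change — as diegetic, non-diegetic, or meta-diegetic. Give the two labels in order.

Before the change: it's Ozan's subjective body sound, inaudible to Kwabena → meta-diegetic.
After the change: detached from Ozan and playing as sourceless score over a scene he isn't in — for the audience only → non-diegetic.

meta-diegetic, non-diegetic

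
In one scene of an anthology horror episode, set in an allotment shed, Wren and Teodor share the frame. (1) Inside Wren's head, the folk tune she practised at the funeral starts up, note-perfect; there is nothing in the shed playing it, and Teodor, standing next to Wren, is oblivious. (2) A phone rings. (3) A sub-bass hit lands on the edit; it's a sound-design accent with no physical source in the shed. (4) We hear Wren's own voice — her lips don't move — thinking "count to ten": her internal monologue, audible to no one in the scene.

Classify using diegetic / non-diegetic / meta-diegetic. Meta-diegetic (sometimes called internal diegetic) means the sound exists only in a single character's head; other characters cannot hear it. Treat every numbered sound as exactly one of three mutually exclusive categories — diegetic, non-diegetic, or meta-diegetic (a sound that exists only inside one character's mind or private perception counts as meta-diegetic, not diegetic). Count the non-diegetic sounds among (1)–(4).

1

(1) is meta-diegetic: remembered music, private to Wren — Teodor is oblivious because it isn't in the room.
Sound (2): a phone is a real object/event in the scene's world, so diegetic.
Sound (3): an editorial stinger — it belongs to the cut, not the story world, so non-diegetic.
(4) is meta-diegetic: internal monologue — inside Wren's mind, not spoken into the scene.
So 1 of the 4 is non-diegetic: (3).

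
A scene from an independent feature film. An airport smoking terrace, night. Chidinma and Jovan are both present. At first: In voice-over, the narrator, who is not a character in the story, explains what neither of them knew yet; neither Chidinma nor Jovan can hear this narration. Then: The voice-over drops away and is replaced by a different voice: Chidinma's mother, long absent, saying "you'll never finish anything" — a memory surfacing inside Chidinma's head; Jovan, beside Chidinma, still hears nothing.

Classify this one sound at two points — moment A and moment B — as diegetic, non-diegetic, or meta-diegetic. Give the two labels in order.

non-diegetic, meta-diegetic

Moment A: the external narrator addresses only the audience — outside the story world → non-diegetic.
Moment B: the replacement voice is a memory inside Chidinma's mind specifically → meta-diegetic.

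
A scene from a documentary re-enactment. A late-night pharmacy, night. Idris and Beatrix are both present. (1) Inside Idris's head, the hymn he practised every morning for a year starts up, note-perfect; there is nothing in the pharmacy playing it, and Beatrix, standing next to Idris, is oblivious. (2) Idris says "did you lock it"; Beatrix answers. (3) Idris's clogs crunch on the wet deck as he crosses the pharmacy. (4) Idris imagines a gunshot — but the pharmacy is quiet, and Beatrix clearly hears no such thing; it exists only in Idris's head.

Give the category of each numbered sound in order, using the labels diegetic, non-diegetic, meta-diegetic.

meta-diegetic, diegetic, diegetic, meta-diegetic

Sound (1): the music is a memory playing inside Idris's mind alone; no real-world source, Beatrix can't hear it, so meta-diegetic.
Sound (2): spoken by a character present in the story world, so diegetic.
(3) it's the physical sound of Idris moving in the space → diegetic.
(4) is meta-diegetic: Idris alone 'hears' it — an imagined sound, not present in the space.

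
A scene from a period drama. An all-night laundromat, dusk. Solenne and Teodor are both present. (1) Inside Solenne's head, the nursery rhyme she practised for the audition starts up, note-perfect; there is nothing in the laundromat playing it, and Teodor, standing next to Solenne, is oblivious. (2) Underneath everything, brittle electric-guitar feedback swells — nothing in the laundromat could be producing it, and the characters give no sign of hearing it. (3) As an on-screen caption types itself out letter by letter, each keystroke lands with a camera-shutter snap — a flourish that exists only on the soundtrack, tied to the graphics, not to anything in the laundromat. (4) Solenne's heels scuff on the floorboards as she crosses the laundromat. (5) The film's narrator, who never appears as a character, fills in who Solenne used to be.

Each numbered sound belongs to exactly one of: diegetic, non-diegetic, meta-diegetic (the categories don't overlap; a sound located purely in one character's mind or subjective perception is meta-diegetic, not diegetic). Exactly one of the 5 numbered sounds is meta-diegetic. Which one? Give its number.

(1) is meta-diegetic: remembered music, private to Solenne — Teodor is oblivious because it isn't in the room.
Sound (2): nothing in the laundromat produces it and the characters don't hear it — pure soundtrack, so non-diegetic.
(3) the caption isn't part of the story world, so neither is the sound tied to it → non-diegetic.
(4) is diegetic: a character's body making contact with the set — an in-world sound.
(5) the narrator exists outside the story world, addressing only the audience → non-diegetic.
Only (1) is meta-diegetic.

1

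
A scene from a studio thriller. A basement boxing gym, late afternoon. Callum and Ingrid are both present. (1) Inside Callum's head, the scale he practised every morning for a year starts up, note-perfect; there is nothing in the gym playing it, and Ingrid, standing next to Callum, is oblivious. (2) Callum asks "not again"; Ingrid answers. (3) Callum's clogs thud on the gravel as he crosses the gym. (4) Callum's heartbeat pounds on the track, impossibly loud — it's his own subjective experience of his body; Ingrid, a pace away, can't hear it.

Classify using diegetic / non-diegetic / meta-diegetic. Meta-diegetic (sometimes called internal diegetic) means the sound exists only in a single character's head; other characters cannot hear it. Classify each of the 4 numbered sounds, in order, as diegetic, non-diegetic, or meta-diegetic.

meta-diegetic, diegetic, diegetic, meta-diegetic

Sound (1): it lives in Callum's subjectivity, not in the gym, so meta-diegetic.
Sound (2): on-screen dialogue — Callum speaks and Ingrid is there to hear, so diegetic.
(3) it's the physical sound of Callum moving in the space → diegetic.
(4) is meta-diegetic: it's Callum's internal bodily sensation rendered as sound; only Callum 'hears' it.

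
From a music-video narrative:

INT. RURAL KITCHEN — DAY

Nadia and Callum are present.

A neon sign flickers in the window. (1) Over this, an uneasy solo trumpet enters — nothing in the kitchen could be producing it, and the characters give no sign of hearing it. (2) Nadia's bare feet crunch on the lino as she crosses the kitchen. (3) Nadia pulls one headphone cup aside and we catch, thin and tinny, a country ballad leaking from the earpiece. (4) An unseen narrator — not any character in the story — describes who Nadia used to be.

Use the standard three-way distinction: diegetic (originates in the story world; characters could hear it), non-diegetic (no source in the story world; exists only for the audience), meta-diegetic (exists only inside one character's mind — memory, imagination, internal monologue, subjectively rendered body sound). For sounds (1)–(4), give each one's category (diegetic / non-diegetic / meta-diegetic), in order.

non-diegetic, diegetic, diegetic, non-diegetic

(1) is non-diegetic: score with no on-screen or off-screen source; it exists for the audience alone.
(2) Nadia's footsteps are produced in the story world → diegetic.
(3) the headphones are an on-screen source → diegetic.
Sound (4): the narrator exists outside the story world, addressing only the audience, so non-diegetic.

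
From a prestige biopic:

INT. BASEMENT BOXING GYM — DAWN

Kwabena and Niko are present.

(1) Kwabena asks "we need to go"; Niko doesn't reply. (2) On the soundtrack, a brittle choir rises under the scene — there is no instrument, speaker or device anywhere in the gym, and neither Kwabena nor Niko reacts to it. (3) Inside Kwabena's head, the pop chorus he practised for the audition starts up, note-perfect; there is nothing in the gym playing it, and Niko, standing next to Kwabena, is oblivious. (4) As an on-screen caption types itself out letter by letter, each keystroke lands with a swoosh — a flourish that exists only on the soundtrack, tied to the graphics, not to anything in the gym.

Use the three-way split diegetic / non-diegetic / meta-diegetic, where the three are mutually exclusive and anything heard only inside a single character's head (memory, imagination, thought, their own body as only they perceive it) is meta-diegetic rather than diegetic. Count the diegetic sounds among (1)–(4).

(1) is diegetic: on-screen dialogue — Kwabena speaks and Niko is there to hear.
(2) it has no source in the story world and no character can hear it — it's underscore → non-diegetic.
(3) remembered music, private to Kwabena — Niko is oblivious because it isn't in the room → meta-diegetic.
(4) the caption isn't part of the story world, so neither is the sound tied to it → non-diegetic.
So 1 of the 4 is diegetic: (1).

1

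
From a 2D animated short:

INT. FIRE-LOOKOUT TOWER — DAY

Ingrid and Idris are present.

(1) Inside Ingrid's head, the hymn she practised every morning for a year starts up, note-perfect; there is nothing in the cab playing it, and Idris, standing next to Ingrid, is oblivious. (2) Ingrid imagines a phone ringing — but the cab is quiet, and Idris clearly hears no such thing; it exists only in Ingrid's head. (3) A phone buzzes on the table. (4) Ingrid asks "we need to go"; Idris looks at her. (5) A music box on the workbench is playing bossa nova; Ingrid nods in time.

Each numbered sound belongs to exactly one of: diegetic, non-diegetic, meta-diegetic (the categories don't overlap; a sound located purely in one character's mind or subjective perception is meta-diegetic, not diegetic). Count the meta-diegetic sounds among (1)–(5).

2

(1) is meta-diegetic: remembered music, private to Ingrid — Idris is oblivious because it isn't in the room.
Sound (2): Ingrid alone 'hears' it — an imagined sound, not present in the space, so meta-diegetic.
(3) is diegetic: a phone is a real object/event in the scene's world.
Sound (4): spoken by a character present in the story world, so diegetic.
(5) source music from a music box, which exists in the story world → diegetic.
So 2 of the 5 are meta-diegetic: (1), (2).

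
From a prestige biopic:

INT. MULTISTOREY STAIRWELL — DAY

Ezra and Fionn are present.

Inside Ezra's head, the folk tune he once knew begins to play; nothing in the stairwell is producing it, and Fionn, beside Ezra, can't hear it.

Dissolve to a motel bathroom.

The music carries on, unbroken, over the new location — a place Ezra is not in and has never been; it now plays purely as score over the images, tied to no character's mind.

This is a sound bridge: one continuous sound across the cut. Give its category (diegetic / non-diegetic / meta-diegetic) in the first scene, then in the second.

Scene one: the music exists only inside Ezra's mind; Fionn can't hear it → meta-diegetic.
Scene two: it's detached from Ezra entirely and plays over unrelated images with no in-world source — conventional underscore → non-diegetic.

meta-diegetic, non-diegetic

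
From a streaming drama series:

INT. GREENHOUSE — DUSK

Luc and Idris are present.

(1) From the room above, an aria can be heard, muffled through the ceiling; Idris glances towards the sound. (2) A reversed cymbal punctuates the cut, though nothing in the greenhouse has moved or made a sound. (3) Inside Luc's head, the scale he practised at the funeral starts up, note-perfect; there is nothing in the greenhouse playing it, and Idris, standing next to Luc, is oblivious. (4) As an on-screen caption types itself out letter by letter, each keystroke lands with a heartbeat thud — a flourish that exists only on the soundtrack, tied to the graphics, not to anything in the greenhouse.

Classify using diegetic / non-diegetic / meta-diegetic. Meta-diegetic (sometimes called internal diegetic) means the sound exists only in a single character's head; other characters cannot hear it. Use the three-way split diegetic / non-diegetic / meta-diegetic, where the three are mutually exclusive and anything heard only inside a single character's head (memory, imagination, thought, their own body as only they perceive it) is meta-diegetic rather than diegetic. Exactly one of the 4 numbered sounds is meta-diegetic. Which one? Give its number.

3

Sound (1): it's coming from the room above — a location within the story world — and Idris reacts, so diegetic.
Sound (2): it's a sound-design accent with no in-world source; no one in the scene can hear it, so non-diegetic.
Sound (3): it lives in Luc's subjectivity, not in the greenhouse, so meta-diegetic.
(4) the caption isn't part of the story world, so neither is the sound tied to it → non-diegetic.
Only (3) is meta-diegetic.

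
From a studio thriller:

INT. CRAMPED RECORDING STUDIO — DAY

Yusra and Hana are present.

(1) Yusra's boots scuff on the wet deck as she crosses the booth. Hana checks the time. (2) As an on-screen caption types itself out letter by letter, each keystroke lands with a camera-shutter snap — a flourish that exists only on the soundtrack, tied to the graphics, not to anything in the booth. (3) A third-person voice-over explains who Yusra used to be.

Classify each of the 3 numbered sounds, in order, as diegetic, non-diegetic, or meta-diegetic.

(1) it's the physical sound of Yusra moving in the space → diegetic.
(2) it accompanies on-screen graphics, not anything inside the story world → non-diegetic.
(3) commentary laid over the scene from outside the fiction → non-diegetic.

diegetic, non-diegetic, non-diegetic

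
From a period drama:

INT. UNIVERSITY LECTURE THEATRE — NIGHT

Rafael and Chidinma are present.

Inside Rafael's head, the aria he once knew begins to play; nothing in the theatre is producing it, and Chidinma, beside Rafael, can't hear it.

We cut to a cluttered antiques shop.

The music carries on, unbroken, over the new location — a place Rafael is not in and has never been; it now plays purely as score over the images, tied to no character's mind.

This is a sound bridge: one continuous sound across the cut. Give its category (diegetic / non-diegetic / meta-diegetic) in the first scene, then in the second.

Scene one: the music exists only inside Rafael's mind; Chidinma can't hear it → meta-diegetic.
Scene two: it's detached from Rafael entirely and plays over unrelated images with no in-world source — conventional underscore → non-diegetic.

meta-diegetic, non-diegetic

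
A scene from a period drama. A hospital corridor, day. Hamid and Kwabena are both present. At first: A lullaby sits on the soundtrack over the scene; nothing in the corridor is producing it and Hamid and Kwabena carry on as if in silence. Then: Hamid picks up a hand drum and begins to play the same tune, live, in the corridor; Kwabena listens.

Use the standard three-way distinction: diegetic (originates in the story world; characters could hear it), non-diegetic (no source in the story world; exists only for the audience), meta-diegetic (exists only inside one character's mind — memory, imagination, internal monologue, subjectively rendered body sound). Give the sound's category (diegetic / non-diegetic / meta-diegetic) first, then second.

First: no in-world source exists and no character can hear it — underscore → non-diegetic.
Second: a hand drum is now a real source in the story world and the characters hear it → diegetic.

non-diegetic, diegetic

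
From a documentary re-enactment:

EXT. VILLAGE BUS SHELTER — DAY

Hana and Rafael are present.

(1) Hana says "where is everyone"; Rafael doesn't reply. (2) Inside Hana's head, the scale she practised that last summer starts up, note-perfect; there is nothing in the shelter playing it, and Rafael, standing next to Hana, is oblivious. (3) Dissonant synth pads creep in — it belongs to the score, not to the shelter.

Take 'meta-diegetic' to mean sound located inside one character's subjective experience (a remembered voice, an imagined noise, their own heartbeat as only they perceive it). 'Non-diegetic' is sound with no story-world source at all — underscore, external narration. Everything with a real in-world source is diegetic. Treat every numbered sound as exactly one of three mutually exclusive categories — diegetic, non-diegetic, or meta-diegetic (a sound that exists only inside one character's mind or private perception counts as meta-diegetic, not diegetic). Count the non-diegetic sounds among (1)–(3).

Sound (1): spoken by a character present in the story world, so diegetic.
Sound (2): it lives in Hana's subjectivity, not in the shelter, so meta-diegetic.
Sound (3): score with no on-screen or off-screen source; it exists for the audience alone, so non-diegetic.
Non-diegetic: (3) — that's 1.

1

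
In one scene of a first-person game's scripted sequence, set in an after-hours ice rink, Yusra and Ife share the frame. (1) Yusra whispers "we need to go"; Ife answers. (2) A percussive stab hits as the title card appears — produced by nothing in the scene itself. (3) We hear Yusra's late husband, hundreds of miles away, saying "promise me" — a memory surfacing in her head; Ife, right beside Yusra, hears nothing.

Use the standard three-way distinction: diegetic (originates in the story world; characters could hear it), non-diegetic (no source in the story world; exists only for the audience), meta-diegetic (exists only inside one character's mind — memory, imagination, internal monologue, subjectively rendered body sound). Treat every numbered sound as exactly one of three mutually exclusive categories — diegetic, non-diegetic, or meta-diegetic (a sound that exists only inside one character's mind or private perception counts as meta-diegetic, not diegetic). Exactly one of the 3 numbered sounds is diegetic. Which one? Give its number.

1

(1) Yusra is a character speaking aloud in the scene → diegetic.
Sound (2): it's a sound-design accent with no in-world source; no one in the scene can hear it, so non-diegetic.
(3) it's Yusra's recollection rendered as sound; the other character can't hear it → meta-diegetic.
Only (1) is diegetic.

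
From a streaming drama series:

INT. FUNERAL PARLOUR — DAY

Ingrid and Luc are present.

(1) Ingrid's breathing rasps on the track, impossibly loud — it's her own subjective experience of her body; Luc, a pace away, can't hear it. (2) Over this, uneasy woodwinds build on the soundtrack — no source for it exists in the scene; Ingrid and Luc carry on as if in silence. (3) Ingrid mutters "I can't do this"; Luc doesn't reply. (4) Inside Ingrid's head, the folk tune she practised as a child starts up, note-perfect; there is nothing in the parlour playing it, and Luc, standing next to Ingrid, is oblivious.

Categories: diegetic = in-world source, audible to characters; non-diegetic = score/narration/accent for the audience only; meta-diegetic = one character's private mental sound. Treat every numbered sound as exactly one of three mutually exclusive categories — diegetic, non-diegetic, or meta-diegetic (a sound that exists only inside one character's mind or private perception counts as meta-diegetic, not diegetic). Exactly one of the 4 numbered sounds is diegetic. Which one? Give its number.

3

(1) a subjective body sound — Ingrid's private perception, inaudible to Luc → meta-diegetic.
(2) it has no source in the story world and no character can hear it — it's underscore → non-diegetic.
Sound (3): Ingrid is a character speaking aloud in the scene, so diegetic.
Sound (4): remembered music, private to Ingrid — Luc is oblivious because it isn't in the room, so meta-diegetic.
Only (3) is diegetic.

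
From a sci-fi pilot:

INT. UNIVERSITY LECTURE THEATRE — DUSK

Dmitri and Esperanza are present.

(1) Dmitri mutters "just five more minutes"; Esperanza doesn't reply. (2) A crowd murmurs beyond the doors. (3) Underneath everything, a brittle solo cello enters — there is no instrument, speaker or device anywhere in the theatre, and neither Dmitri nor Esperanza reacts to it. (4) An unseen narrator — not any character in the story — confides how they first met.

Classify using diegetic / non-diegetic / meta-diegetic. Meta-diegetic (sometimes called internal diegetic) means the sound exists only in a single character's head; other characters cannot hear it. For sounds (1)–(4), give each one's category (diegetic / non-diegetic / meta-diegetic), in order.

Sound (1): spoken by a character present in the story world, so diegetic.
(2) is diegetic: ambient/room sound belonging to the story's physical space.
(3) nothing in the theatre produces it and the characters don't hear it — pure soundtrack → non-diegetic.
(4) is non-diegetic: external voice-over — not a character, not heard by anyone in the scene.

diegetic, diegetic, non-diegetic, non-diegetic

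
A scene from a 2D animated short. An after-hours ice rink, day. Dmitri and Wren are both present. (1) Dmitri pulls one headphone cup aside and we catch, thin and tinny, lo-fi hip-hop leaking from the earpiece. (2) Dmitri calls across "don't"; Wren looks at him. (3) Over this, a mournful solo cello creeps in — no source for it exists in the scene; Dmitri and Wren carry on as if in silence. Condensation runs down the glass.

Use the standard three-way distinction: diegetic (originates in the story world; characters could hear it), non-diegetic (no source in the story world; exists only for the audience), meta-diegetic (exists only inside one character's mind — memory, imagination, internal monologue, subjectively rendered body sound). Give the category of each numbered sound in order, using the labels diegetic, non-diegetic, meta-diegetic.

(1) is diegetic: the headphones are an on-screen source.
(2) is diegetic: on-screen dialogue — Dmitri speaks and Wren is there to hear.
(3) it has no source in the story world and no character can hear it — it's underscore → non-diegetic.

diegetic, diegetic, non-diegetic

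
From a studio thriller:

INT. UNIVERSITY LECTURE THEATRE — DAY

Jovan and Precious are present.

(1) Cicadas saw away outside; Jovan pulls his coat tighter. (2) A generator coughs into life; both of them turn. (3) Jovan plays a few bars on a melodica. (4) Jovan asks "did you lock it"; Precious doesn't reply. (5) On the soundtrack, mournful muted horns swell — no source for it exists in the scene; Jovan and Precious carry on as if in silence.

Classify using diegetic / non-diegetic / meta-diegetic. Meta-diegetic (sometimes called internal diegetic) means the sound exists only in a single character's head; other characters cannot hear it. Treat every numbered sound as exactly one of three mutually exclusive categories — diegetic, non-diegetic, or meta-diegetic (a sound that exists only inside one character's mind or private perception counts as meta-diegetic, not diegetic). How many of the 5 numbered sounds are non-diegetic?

1

(1) is diegetic: ambient/room sound belonging to the story's physical space.
Sound (2): a generator is a real object/event in the scene's world, so diegetic.
Sound (3): a character is playing a melodica on screen, so diegetic.
(4) Jovan is a character speaking aloud in the scene → diegetic.
Sound (5): nothing in the theatre produces it and the characters don't hear it — pure soundtrack, so non-diegetic.
Non-diegetic: (5) — that's 1.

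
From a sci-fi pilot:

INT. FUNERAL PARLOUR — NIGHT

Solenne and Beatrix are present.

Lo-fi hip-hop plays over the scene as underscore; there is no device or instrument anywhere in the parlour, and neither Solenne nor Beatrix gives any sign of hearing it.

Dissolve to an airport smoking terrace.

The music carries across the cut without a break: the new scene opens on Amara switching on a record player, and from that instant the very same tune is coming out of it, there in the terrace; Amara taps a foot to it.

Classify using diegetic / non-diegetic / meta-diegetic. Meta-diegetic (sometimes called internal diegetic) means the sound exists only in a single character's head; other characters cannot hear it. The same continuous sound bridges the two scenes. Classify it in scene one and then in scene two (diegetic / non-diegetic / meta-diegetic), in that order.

Scene one: there's no in-world source anywhere and no character hears it — underscore for the audience only → non-diegetic.
Scene two: once Amara turns on a record player, the music has a real source in the story world and Amara reacts to it → diegetic.

non-diegetic, diegetic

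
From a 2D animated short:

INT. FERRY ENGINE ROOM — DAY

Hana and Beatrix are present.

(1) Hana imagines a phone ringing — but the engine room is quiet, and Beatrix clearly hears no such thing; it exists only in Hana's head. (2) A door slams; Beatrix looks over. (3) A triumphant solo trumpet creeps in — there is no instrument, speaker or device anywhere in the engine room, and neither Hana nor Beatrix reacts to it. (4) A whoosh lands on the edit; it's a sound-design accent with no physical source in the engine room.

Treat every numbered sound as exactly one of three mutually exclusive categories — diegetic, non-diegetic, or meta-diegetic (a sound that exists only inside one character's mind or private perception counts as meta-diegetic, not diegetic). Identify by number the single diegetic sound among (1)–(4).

2

(1) is meta-diegetic: subjective to Hana: the engine room is silent and Beatrix hears nothing.
(2) is diegetic: an in-world source (a door); characters could hear it.
(3) is non-diegetic: it has no source in the story world and no character can hear it — it's underscore.
(4) is non-diegetic: it's a sound-design accent with no in-world source; no one in the scene can hear it.
Only (2) is diegetic.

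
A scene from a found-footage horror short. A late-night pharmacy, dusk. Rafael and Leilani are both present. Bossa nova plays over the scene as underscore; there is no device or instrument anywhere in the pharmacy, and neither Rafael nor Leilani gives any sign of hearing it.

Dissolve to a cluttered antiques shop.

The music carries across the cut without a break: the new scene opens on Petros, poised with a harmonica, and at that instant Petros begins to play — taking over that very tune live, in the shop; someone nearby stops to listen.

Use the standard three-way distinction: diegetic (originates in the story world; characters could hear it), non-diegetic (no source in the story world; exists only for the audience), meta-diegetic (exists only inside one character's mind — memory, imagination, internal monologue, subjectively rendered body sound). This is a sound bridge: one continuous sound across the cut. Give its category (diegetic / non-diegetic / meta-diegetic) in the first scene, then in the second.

Scene one: there's no in-world source anywhere and no character hears it — underscore for the audience only → non-diegetic.
Scene two: from the moment Petros starts playing, the tune is being performed on a harmonica inside the story world and another character hears it → diegetic.

non-diegetic, diegetic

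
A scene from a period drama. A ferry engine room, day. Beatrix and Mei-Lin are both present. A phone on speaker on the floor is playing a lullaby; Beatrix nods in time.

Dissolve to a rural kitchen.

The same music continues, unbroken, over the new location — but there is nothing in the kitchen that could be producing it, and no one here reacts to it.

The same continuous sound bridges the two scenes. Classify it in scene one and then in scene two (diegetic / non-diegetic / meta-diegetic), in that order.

diegetic, non-diegetic

Scene one: a phone on speaker is an on-screen source and Beatrix reacts to it → diegetic.
Scene two: there is no source in the kitchen and no one hears it — it's now underscore → non-diegetic.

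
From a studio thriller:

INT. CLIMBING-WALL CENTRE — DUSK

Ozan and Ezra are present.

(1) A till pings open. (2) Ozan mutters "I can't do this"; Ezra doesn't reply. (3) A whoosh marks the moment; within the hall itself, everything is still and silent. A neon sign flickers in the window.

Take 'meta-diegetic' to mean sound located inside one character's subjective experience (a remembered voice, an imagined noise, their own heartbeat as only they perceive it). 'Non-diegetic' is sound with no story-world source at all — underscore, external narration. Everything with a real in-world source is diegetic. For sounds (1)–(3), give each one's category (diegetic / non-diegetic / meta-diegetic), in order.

(1) is diegetic: a till is a real object/event in the scene's world.
(2) on-screen dialogue — Ozan speaks and Ezra is there to hear → diegetic.
Sound (3): nothing in the scene produces it; it's an accent added for the audience, so non-diegetic.

diegetic, diegetic, non-diegetic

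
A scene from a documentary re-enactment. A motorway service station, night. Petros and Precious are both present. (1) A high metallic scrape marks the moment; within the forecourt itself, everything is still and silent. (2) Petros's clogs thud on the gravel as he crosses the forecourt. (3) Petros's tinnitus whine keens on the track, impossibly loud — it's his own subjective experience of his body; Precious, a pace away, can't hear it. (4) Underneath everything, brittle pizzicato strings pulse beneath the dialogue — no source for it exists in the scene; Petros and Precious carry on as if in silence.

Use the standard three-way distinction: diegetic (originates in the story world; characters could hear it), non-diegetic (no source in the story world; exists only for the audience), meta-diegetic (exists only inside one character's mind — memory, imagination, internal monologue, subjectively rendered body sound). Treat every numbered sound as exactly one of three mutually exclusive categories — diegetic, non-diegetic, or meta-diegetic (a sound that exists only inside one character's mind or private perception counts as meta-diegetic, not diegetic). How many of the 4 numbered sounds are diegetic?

(1) it's a sound-design accent with no in-world source; no one in the scene can hear it → non-diegetic.
(2) it's the physical sound of Petros moving in the space → diegetic.
(3) is meta-diegetic: point-of-audition from inside Petros's body; not a sound in the room.
Sound (4): it has no source in the story world and no character can hear it — it's underscore, so non-diegetic.
Diegetic: (2) — that's 1.

1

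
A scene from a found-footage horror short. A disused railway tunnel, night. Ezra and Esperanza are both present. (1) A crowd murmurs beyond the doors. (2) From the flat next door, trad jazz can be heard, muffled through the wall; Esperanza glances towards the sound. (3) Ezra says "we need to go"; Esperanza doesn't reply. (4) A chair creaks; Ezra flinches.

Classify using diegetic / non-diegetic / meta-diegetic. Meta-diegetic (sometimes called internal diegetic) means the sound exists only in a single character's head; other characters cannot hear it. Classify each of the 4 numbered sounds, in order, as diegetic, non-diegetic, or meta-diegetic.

diegetic, diegetic, diegetic, diegetic

(1) a crowd is part of the location's real environment → diegetic.
Sound (2): off-screen diegetic: the source is out of frame but still in the story's space, so diegetic.
(3) on-screen dialogue — Ezra speaks and Esperanza is there to hear → diegetic.
(4) is diegetic: the sound comes from a chair physically present in the location.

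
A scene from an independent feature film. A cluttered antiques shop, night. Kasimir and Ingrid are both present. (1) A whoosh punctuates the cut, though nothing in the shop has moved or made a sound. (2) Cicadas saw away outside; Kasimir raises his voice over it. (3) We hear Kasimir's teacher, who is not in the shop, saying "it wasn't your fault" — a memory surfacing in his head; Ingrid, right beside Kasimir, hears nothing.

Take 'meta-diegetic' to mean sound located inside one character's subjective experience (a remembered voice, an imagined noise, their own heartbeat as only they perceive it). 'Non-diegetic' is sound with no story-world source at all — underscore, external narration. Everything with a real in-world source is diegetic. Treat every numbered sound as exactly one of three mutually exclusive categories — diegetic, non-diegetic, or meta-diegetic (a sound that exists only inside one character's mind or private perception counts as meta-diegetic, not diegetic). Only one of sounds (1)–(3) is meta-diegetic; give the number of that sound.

Sound (1): an editorial stinger — it belongs to the cut, not the story world, so non-diegetic.
(2) is diegetic: cicadas is part of the location's real environment.
(3) is meta-diegetic: it's Kasimir's recollection rendered as sound; the other character can't hear it.
Only (3) is meta-diegetic.

3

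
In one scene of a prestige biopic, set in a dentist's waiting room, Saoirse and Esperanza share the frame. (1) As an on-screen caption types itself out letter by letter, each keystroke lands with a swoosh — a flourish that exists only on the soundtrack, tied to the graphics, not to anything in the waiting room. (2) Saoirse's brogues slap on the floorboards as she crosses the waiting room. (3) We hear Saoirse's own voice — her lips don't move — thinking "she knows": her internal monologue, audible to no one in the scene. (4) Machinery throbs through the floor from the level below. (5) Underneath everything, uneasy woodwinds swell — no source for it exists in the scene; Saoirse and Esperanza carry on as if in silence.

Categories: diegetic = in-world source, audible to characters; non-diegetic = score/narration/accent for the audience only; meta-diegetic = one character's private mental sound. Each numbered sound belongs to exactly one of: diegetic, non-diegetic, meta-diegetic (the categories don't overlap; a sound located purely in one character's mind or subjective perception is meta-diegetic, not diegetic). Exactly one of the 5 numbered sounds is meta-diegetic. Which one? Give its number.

3

Sound (1): it accompanies on-screen graphics, not anything inside the story world, so non-diegetic.
Sound (2): a character's body making contact with the set — an in-world sound, so diegetic.
(3) is meta-diegetic: it's Saoirse's unspoken thought, heard only by the audience via her subjectivity.
(4) machinery is part of the location's real environment → diegetic.
Sound (5): score with no on-screen or off-screen source; it exists for the audience alone, so non-diegetic.
Only (3) is meta-diegetic.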